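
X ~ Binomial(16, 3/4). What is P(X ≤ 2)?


P(X ≤ 2) = Σ P(X=i) for i=0..2
P(X=0) = 1/4294967296
P(X=1) = 3/268435456
P(X=2) = 135/536870912
Sum = 1129/4294967296

P(X ≤ 2) = 1129/4294967296 ≈ 0.00%


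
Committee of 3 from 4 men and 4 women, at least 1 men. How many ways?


Count by #men:
  1M,2W: C(4,1)×C(4,2)=24
  2M,1W: C(4,2)×C(4,1)=24
  3M,0W: C(4,3)×C(4,0)=4
Total = 52

52


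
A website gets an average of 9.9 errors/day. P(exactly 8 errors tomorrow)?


Poisson(λ=9.9): P(X=8) = e^(-λ)×λ^k/k!
= e^(-9.9) × 9.9^8 / 8!
≈ 5.017468206e-05 × 92274469.4428 / 40320 ≈ 0.114827

P(X=8) ≈ 0.114827 ≈ 11.48%


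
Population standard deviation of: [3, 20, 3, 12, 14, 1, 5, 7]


Mean = 65/8
  (3-65/8)²=1681/64
  (20-65/8)²=9025/64
  (3-65/8)²=1681/64
  (12-65/8)²=961/64
  (14-65/8)²=2209/64
  (1-65/8)²=3249/64
  (5-65/8)²=625/64
  (7-65/8)²=81/64
Σ(x-μ)² = 2439/8
σ² = (2439/8)/8 = 2439/64

σ = √(2439/64) ≈ 6.1733


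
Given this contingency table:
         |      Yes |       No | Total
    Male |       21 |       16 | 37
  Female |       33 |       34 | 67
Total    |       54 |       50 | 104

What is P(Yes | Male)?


P(Yes | Male) = 21/(21+16) = 21/37

P(Yes|Male) = 21/37 ≈ 56.76%


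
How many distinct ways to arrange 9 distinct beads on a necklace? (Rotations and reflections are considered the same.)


Free circular arrangements: rotations and reflections both identified.
(n-1)!/2 = 8!/2 = 40320/2 = 20160

20160


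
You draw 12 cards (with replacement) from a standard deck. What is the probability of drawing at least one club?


P(not a club) = 39/52 = 3/4
P(none in 12 draws) = (3/4)^12 = 531441/16777216
P(≥1 club) = 1 - 531441/16777216 = 16245775/16777216

P = 16245775/16777216 ≈ 96.83%


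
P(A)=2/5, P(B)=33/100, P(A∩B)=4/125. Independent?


P(A)×P(B) = 33/250
P(A∩B) = 4/125
Not equal → NOT independent

No, not independent


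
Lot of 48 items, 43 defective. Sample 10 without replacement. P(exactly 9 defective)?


Hypergeometric: C(43,9)×C(5,1)/C(48,10)
= 563921995×5/6540715896 = 123025/285384

P(X=9) = 123025/285384 ≈ 43.11%


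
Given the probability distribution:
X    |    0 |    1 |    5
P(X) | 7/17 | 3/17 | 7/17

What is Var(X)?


E[X] = 38/17
E[X²] = 178/17
Var(X) = E[X²] - (E[X])² = 178/17 - 1444/289 = 1582/289

Var(X) = 1582/289 ≈ 5.4740


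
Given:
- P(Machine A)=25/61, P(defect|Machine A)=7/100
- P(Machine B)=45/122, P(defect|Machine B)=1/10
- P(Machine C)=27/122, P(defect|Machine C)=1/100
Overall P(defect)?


P(B) = Σ P(B|Aᵢ)×P(Aᵢ)
  7/100×25/61 = 7/244
  1/10×45/122 = 9/244
  1/100×27/122 = 27/12200
Sum = 827/12200

P(defect) = 827/12200 ≈ 6.78%


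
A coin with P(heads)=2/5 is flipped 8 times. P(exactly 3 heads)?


Binomial: P(X=3) = C(8,3)×p^3×(1-p)^5
= 56 × 8/125 × 243/3125 = 108864/390625

P(X=3) = 108864/390625 ≈ 27.87%


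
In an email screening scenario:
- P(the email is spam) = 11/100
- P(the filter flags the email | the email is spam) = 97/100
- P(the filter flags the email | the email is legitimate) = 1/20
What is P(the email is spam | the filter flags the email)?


Using Bayes' theorem:
P(A|B) = P(B|A)·P(A) / P(B)

P(the filter flags the email) = 97/100 × 11/100 + 1/20 × 89/100
= 1067/10000 + 89/2000 = 189/1250

P(the email is spam|the filter flags the email) = (1067/10000) / (189/1250) = 1067/1512

P(the email is spam|the filter flags the email) = 1067/1512 ≈ 70.57%


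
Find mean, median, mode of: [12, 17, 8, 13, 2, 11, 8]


Sorted: [2, 8, 8, 11, 12, 13, 17]
Mean = 71/7
Median = 11
Freq: {12: 1, 17: 1, 8: 2, 13: 1, 2: 1, 11: 1}
Mode: [8]

Mean=71/7, Median=11, Mode=8


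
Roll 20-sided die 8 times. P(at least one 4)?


P(no 4)^8 = (19/20)^8 = 16983563041/25600000000
P(≥1) = 1 - 16983563041/25600000000 = 8616436959/25600000000

P = 8616436959/25600000000 ≈ 33.66%


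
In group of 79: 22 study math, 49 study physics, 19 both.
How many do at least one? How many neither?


|A∪B| = 22+49-19 = 52
Neither = 79-52 = 27

At least one: 52; Neither: 27


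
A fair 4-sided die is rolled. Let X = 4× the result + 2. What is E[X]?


E[die] = (1+4)/2 = 5/2
E[X] = 4×5/2 + 2 = 12

E[X] = 12


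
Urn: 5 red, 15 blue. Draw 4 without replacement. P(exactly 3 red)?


Hypergeometric: C(5,3)×C(15,1)/C(20,4)
= 10×15/4845 = 10/323

P(X=3) = 10/323 ≈ 3.10%


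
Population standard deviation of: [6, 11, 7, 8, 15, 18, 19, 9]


Mean = 93/8
  (6-93/8)²=2025/64
  (11-93/8)²=25/64
  (7-93/8)²=1369/64
  (8-93/8)²=841/64
  (15-93/8)²=729/64
  (18-93/8)²=2601/64
  (19-93/8)²=3481/64
  (9-93/8)²=441/64
Σ(x-μ)² = 1439/8
σ² = (1439/8)/8 = 1439/64

σ = √(1439/64) ≈ 4.7418


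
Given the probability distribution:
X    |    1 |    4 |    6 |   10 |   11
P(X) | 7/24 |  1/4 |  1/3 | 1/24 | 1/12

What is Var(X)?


E[X] = 37/8
E[X²] = 733/24
Var(X) = E[X²] - (E[X])² = 733/24 - 1369/64 = 1757/192

Var(X) = 1757/192 ≈ 9.1510


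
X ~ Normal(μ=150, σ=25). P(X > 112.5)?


z = (112.5-150)/25 = -1.5
P(X > 112.5) = 1 - P(Z ≤ -1.5) = 1 - 0.0668 = 0.9332

P(X > 112.5) ≈ 0.9332


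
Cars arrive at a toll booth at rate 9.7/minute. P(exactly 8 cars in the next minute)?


Poisson(λ=9.7): P(X=8) = e^(-λ)×λ^k/k!
= e^(-9.7) × 9.7^8 / 8!
≈ 6.128349505e-05 × 78374335.9438 / 40320 ≈ 0.119123

P(X=8) ≈ 0.119123 ≈ 11.91%


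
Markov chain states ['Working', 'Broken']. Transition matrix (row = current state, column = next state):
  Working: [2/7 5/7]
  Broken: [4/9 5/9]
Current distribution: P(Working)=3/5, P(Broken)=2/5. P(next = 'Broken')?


P(next=Broken) = Σᵢ P(now=i)×P(i→Broken)
= 3/5×5/7 + 2/5×5/9
= 3/7 + 2/9 = 41/63

P = 41/63 ≈ 0.6508


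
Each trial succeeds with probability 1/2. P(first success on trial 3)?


Geometric: P(X=3) = (1-p)^(k-1)×p = (1/2)^2×1/2 = 1/8

P(X=3) = 1/8 ≈ 12.50%


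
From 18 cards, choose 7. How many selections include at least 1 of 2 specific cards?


Complement: C(18,7) - C(16,7) = 31824 - 11440 = 20384

20384


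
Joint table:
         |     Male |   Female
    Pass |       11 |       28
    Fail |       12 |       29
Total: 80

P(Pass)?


P(Pass) = (11+28)/80 = 39/80

P(Pass) = 39/80 ≈ 48.75%


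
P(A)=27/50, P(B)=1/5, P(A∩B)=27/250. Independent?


P(A)×P(B) = 27/250
P(A∩B) = 27/250
Equal ✓ → Independent

Yes, independent


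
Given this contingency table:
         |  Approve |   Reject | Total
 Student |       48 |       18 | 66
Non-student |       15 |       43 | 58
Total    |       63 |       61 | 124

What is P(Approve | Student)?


P(Approve | Student) = 48/(48+18) = 48/66 = 8/11

P(Approve|Student) = 8/11 ≈ 72.73%


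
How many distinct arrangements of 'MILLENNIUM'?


Letters: 10, freq: {'M': 2, 'I': 2, 'L': 2, 'E': 1, 'N': 2, 'U': 1}
10!/(2!×2!×2!×1!×2!×1!) = 3628800/16 = 226800

226800


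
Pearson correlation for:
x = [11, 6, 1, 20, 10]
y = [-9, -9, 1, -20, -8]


n=5, Σx=48, Σy=-45, Σxy=-632, Σx²=658, Σy²=627
r = (5×(-632) - 48×(-45))/√((5×658 - 48²)(5×627 - (-45)²))
= -1000/√(986×1110) = -1000/√1094460 ≈ -1000/1046.1644 ≈ -0.9559

r ≈ -0.9559


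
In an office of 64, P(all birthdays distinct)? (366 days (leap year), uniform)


P(all different) = Π(366-i)/366 for i=0..63
= (366/366)×(365/366)×...×(303/366)
= 0.002858

P ≈ 0.0029 ≈ 0.29%


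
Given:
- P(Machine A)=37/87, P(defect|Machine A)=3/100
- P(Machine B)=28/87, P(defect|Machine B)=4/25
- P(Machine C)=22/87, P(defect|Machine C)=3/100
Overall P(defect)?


P(B) = Σ P(B|Aᵢ)×P(Aᵢ)
  3/100×37/87 = 37/2900
  4/25×28/87 = 112/2175
  3/100×22/87 = 11/1450
Sum = 25/348

P(defect) = 25/348 ≈ 7.18%


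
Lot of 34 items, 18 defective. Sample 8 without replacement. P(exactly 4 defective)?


Hypergeometric: C(18,4)×C(16,4)/C(34,8)
= 3060×1820/18156204 = 9100/29667

P(X=4) = 9100/29667 ≈ 30.67%


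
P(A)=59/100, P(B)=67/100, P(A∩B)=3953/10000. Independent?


P(A)×P(B) = 3953/10000
P(A∩B) = 3953/10000
Equal ✓ → Independent

Yes, independent


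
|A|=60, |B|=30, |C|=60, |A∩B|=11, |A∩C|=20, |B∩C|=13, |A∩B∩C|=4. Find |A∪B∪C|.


|A∪B∪C| = 60+30+60-11-20-13+4 = 110

|A∪B∪C| = 110


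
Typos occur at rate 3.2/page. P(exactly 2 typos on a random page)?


Poisson(λ=3.2): P(X=2) = e^(-λ)×λ^k/k!
= e^(-3.2) × 3.2^2 / 2!
≈ 0.04076220398 × 10.24 / 2 ≈ 0.208702

P(X=2) ≈ 0.208702 ≈ 20.87%


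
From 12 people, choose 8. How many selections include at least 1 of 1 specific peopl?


Complement: C(12,8) - C(11,8) = 495 - 165 = 330

330


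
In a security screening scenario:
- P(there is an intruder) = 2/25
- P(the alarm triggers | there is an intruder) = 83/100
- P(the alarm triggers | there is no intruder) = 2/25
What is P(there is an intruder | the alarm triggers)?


Using Bayes' theorem:
P(A|B) = P(B|A)·P(A) / P(B)

P(the alarm triggers) = 83/100 × 2/25 + 2/25 × 23/25
= 83/1250 + 46/625 = 7/50

P(there is an intruder|the alarm triggers) = (83/1250) / (7/50) = 83/175

P(there is an intruder|the alarm triggers) = 83/175 ≈ 47.43%


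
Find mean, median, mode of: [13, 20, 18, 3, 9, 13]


Sorted: [3, 9, 13, 13, 18, 20]
Mean = 76/6 = 38/3
Median = 13
Freq: {13: 2, 20: 1, 18: 1, 3: 1, 9: 1}
Mode: [13]

Mean=38/3, Median=13, Mode=13


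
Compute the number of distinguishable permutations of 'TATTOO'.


Letters: 6, freq: {'T': 3, 'A': 1, 'O': 2}
6!/(3!×1!×2!) = 720/12 = 60

60


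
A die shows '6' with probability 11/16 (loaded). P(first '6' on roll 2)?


Geometric: P(X=2) = (1-p)^(k-1)×p = (5/16)^1×11/16 = 55/256

P(X=2) = 55/256 ≈ 21.48%


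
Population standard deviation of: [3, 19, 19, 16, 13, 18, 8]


Mean = 96/7
  (3-96/7)²=5625/49
  (19-96/7)²=1369/49
  (19-96/7)²=1369/49
  (16-96/7)²=256/49
  (13-96/7)²=25/49
  (18-96/7)²=900/49
  (8-96/7)²=1600/49
Σ(x-μ)² = 1592/7
σ² = (1592/7)/7 = 1592/49

σ = √(1592/49) ≈ 5.7000


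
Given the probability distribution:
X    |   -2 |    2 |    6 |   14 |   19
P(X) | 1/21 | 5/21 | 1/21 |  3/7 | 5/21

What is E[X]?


E[X] = Σ x·P(X=x)
= (-2)×(1/21) + (2)×(5/21) + (6)×(1/21) + (14)×(3/7) + (19)×(5/21)
= 235/21

E[X] = 235/21


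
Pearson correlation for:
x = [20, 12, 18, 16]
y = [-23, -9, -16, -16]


n=4, Σx=66, Σy=-64, Σxy=-1112, Σx²=1124, Σy²=1122
r = (4×(-1112) - 66×(-64))/√((4×1124 - 66²)(4×1122 - (-64)²))
= -224/√(140×392) = -224/√54880 ≈ -224/234.2648 ≈ -0.9562

r ≈ -0.9562


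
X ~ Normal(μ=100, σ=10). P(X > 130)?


z = (130-100)/10 = 3.0
P(X > 130) = 1 - P(Z ≤ 3.0) = 1 - 0.9987 = 0.0013

P(X > 130) ≈ 0.0013


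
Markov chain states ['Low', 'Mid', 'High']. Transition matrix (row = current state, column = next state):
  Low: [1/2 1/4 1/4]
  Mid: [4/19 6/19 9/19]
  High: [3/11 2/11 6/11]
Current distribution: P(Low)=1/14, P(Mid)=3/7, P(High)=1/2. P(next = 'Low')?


P(next=Low) = Σᵢ P(now=i)×P(i→Low)
= 1/14×1/2 + 3/7×4/19 + 1/2×3/11
= 1/28 + 12/133 + 3/22 = 1535/5852

P = 1535/5852 ≈ 0.2623


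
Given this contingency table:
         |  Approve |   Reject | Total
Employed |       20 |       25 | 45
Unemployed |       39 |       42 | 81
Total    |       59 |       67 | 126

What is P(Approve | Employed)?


P(Approve | Employed) = 20/(20+25) = 20/45 = 4/9

P(Approve|Employed) = 4/9 ≈ 44.44%


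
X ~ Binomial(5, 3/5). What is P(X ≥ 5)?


P(X ≥ 5) = Σ P(X=i) for i=5..5
P(X=5) = 243/3125
Sum = 243/3125

P(X ≥ 5) = 243/3125 ≈ 7.78%


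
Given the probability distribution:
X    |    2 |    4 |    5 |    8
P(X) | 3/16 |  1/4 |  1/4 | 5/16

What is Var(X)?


E[X] = 41/8
E[X²] = 31
Var(X) = E[X²] - (E[X])² = 31 - 1681/64 = 303/64

Var(X) = 303/64 ≈ 4.7344


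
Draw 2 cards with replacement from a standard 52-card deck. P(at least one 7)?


P(not a 7) = 48/52 = 12/13
P(none in 2 draws) = (12/13)^2 = 144/169
P(≥1 7) = 1 - 144/169 = 25/169

P = 25/169 ≈ 14.79%


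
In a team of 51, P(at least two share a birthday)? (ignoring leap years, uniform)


P(all different) = Π(365-i)/365 for i=0..50
= 0.025568
P(match) = 1 - 0.025568 = 0.974432

P ≈ 0.9744 ≈ 97.44%


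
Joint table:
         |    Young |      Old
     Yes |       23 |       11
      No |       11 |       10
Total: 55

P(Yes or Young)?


P(Yes∨Young) = P(Yes) + P(Young) - P(Yes∧Young)
= (34 + 34 - 23)/55 = 45/55 = 9/11

P = 9/11 ≈ 81.82%


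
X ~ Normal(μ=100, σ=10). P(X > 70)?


z = (70-100)/10 = -3.0
P(X > 70) = 1 - P(Z ≤ -3.0) = 1 - 0.0013 = 0.9987

P(X > 70) ≈ 0.9987


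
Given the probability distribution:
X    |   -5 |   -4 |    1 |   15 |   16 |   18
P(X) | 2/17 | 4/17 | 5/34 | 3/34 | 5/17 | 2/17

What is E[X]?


E[X] = Σ x·P(X=x)
= (-5)×(2/17) + (-4)×(4/17) + (1)×(5/34) + (15)×(3/34) + (16)×(5/17) + (18)×(2/17)
= 115/17

E[X] = 115/17


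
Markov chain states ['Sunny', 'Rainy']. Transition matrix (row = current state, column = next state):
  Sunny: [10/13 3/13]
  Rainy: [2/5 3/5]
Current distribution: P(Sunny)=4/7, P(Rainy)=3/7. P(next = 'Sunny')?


P(next=Sunny) = Σᵢ P(now=i)×P(i→Sunny)
= 4/7×10/13 + 3/7×2/5
= 40/91 + 6/35 = 278/455

P = 278/455 ≈ 0.6110


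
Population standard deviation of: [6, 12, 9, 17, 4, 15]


Mean = 63/6 = 21/2
  (6-21/2)²=81/4
  (12-21/2)²=9/4
  (9-21/2)²=9/4
  (17-21/2)²=169/4
  (4-21/2)²=169/4
  (15-21/2)²=81/4
Σ(x-μ)² = 259/2
σ² = (259/2)/6 = 259/12

σ = √(259/12) ≈ 4.6458


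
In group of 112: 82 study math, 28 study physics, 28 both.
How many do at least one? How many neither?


|A∪B| = 82+28-28 = 82
Neither = 112-82 = 30

At least one: 82; Neither: 30


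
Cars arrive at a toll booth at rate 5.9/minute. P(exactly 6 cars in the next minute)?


Poisson(λ=5.9): P(X=6) = e^(-λ)×λ^k/k!
= e^(-5.9) × 5.9^6 / 6!
≈ 0.002739444819 × 42180.533641 / 720 ≈ 0.160488

P(X=6) ≈ 0.160488 ≈ 16.05%


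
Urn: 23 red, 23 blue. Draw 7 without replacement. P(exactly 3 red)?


Hypergeometric: C(23,3)×C(23,4)/C(46,7)
= 1771×8855/53524680 = 12397/42312

P(X=3) = 12397/42312 ≈ 29.30%


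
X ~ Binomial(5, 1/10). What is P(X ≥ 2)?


P(X ≥ 2) = Σ P(X=i) for i=2..5
P(X=2) = 729/10000
P(X=3) = 81/10000
P(X=4) = 9/20000
P(X=5) = 1/100000
Sum = 4073/50000

P(X ≥ 2) = 4073/50000 ≈ 8.15%


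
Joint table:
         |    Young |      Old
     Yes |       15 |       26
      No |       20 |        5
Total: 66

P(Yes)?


P(Yes) = (15+26)/66 = 41/66

P(Yes) = 41/66 ≈ 62.12%


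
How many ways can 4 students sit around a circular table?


Circular arrangements of 4 distinct objects: fix one position to break rotational symmetry.
(n-1)! = 3! = 6

6


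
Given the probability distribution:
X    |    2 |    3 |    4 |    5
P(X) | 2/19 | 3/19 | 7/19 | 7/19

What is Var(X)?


E[X] = 4
E[X²] = 322/19
Var(X) = E[X²] - (E[X])² = 322/19 - 16 = 18/19

Var(X) = 18/19 ≈ 0.9474


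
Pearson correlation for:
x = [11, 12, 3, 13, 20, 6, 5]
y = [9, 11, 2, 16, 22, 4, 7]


n=7, Σx=70, Σy=71, Σxy=944, Σx²=904, Σy²=1011
r = (7×944 - 70×71)/√((7×904 - 70²)(7×1011 - 71²))
= 1638/√(1428×2036) = 1638/√2907408 ≈ 1638/1705.1123 ≈ 0.9606

r ≈ 0.9606


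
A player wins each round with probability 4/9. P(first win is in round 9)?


Geometric: P(X=9) = (1-p)^(k-1)×p = (5/9)^8×4/9 = 1562500/387420489

P(X=9) = 1562500/387420489 ≈ 0.40%


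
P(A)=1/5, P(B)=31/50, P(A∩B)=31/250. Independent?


P(A)×P(B) = 31/250
P(A∩B) = 31/250
Equal ✓ → Independent

Yes, independent


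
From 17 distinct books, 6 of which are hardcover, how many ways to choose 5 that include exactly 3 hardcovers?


Choose 3 of the 6 hardcovers and 2 of the other 11 books:
C(6,3)×C(11,2) = 20×55 = 1100

1100


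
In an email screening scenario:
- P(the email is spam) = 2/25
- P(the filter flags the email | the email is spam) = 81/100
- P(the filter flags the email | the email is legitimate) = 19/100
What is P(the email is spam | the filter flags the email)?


Using Bayes' theorem:
P(A|B) = P(B|A)·P(A) / P(B)

P(the filter flags the email) = 81/100 × 2/25 + 19/100 × 23/25
= 81/1250 + 437/2500 = 599/2500

P(the email is spam|the filter flags the email) = (81/1250) / (599/2500) = 162/599

P(the email is spam|the filter flags the email) = 162/599 ≈ 27.05%


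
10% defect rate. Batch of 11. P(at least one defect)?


P(all good) = (9/10)^11 = 31381059609/100000000000
P(≥1 defect) = 68618940391/100000000000

P = 68618940391/100000000000 ≈ 68.62%


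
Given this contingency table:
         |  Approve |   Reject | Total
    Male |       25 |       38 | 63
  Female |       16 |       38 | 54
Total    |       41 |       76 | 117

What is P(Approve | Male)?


P(Approve | Male) = 25/(25+38) = 25/63

P(Approve|Male) = 25/63 ≈ 39.68%


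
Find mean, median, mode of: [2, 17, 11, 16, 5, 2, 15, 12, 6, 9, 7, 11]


Sorted: [2, 2, 5, 6, 7, 9, 11, 11, 12, 15, 16, 17]
Mean = 113/12
Median = 10
Freq: {2: 2, 17: 1, 11: 2, 16: 1, 5: 1, 15: 1, 12: 1, 6: 1, 9: 1, 7: 1}
Mode: [2, 11]

Mean=113/12, Median=10, Mode=[2, 11]


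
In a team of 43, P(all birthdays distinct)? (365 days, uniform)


P(all different) = Π(365-i)/365 for i=0..42
= (365/365)×(364/365)×...×(323/365)
= 0.076077

P ≈ 0.0761 ≈ 7.61%


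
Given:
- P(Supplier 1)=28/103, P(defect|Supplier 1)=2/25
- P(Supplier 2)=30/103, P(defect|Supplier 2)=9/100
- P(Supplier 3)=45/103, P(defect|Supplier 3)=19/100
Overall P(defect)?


P(B) = Σ P(B|Aᵢ)×P(Aᵢ)
  2/25×28/103 = 56/2575
  9/100×30/103 = 27/1030
  19/100×45/103 = 171/2060
Sum = 1349/10300

P(defect) = 1349/10300 ≈ 13.10%


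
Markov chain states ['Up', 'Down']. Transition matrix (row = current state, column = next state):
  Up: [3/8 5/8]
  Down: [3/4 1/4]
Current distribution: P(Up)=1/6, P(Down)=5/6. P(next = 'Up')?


P(next=Up) = Σᵢ P(now=i)×P(i→Up)
= 1/6×3/8 + 5/6×3/4
= 1/16 + 5/8 = 11/16

P = 11/16 ≈ 0.6875


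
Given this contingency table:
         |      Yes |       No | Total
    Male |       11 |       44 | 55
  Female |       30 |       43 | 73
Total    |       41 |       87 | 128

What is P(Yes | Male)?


P(Yes | Male) = 11/(11+44) = 11/55 = 1/5

P(Yes|Male) = 1/5 ≈ 20.00%


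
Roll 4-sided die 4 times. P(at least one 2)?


P(no 2)^4 = (3/4)^4 = 81/256
P(≥1) = 1 - 81/256 = 175/256

P = 175/256 ≈ 68.36%


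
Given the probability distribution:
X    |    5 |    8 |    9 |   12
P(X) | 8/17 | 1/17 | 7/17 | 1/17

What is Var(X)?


E[X] = 123/17
E[X²] = 975/17
Var(X) = E[X²] - (E[X])² = 975/17 - 15129/289 = 1446/289

Var(X) = 1446/289 ≈ 5.0035


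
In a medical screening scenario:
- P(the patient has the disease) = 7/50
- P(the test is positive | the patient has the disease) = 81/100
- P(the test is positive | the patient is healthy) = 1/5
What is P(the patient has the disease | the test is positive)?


Using Bayes' theorem:
P(A|B) = P(B|A)·P(A) / P(B)

P(the test is positive) = 81/100 × 7/50 + 1/5 × 43/50
= 567/5000 + 43/250 = 1427/5000

P(the patient has the disease|the test is positive) = (567/5000) / (1427/5000) = 567/1427

P(the patient has the disease|the test is positive) = 567/1427 ≈ 39.73%


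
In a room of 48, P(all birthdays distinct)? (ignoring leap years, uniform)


P(all different) = Π(365-i)/365 for i=0..47
= (365/365)×(364/365)×...×(318/365)
= 0.039402

P ≈ 0.0394 ≈ 3.94%


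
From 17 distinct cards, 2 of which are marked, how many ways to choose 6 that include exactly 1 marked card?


Choose 1 of the 2 marked cards and 5 of the other 15 cards:
C(2,1)×C(15,5) = 2×3003 = 6006

6006


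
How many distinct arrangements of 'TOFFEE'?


Letters: 6, freq: {'T': 1, 'O': 1, 'F': 2, 'E': 2}
6!/(1!×1!×2!×2!) = 720/4 = 180

180


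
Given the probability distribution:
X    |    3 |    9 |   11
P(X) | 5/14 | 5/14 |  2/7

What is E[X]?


E[X] = Σ x·P(X=x)
= (3)×(5/14) + (9)×(5/14) + (11)×(2/7)
= 52/7

E[X] = 52/7


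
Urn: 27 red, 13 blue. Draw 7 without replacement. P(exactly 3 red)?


Hypergeometric: C(27,3)×C(13,4)/C(40,7)
= 2925×715/18643560 = 10725/95608

P(X=3) = 10725/95608 ≈ 11.22%


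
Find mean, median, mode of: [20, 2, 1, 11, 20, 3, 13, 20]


Sorted: [1, 2, 3, 11, 13, 20, 20, 20]
Mean = 90/8 = 45/4
Median = 12
Freq: {20: 3, 2: 1, 1: 1, 11: 1, 3: 1, 13: 1}
Mode: [20]

Mean=45/4, Median=12, Mode=20


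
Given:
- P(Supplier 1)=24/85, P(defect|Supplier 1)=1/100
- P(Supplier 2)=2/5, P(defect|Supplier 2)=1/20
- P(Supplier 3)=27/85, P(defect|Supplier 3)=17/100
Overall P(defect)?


P(B) = Σ P(B|Aᵢ)×P(Aᵢ)
  1/100×24/85 = 6/2125
  1/20×2/5 = 1/50
  17/100×27/85 = 27/500
Sum = 653/8500

P(defect) = 653/8500 ≈ 7.68%


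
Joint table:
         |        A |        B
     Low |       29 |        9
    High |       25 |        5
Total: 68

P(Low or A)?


P(Low∨A) = P(Low) + P(A) - P(Low∧A)
= (38 + 54 - 29)/68 = 63/68

P = 63/68 ≈ 92.65%


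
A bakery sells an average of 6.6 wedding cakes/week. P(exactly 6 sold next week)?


Poisson(λ=6.6): P(X=6) = e^(-λ)×λ^k/k!
= e^(-6.6) × 6.6^6 / 6!
≈ 0.001360368038 × 82653.950016 / 720 ≈ 0.156166

P(X=6) ≈ 0.156166 ≈ 15.62%


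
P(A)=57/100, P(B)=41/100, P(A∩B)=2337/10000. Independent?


P(A)×P(B) = 2337/10000
P(A∩B) = 2337/10000
Equal ✓ → Independent

Yes, independent


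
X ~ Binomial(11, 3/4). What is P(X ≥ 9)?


P(X ≥ 9) = Σ P(X=i) for i=9..11
P(X=9) = 1082565/4194304
P(X=10) = 649539/4194304
P(X=11) = 177147/4194304
Sum = 1909251/4194304

P(X ≥ 9) = 1909251/4194304 ≈ 45.52%


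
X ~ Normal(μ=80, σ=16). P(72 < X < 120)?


z₁=(72-80)/16=-0.5, z₂=(120-80)/16=2.5
P = Φ(2.5) - Φ(-0.5) = 0.993790 - 0.308538 = 0.685252 ≈ 0.6853

P(72 < X < 120) ≈ 0.6853


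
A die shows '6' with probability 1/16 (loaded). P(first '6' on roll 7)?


Geometric: P(X=7) = (1-p)^(k-1)×p = (15/16)^6×1/16 = 11390625/268435456

P(X=7) = 11390625/268435456 ≈ 4.24%


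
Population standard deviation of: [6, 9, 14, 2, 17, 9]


Mean = 57/6 = 19/2
  (6-19/2)²=49/4
  (9-19/2)²=1/4
  (14-19/2)²=81/4
  (2-19/2)²=225/4
  (17-19/2)²=225/4
  (9-19/2)²=1/4
Σ(x-μ)² = 291/2
σ² = (291/2)/6 = 97/4

σ = √(97/4) ≈ 4.9244


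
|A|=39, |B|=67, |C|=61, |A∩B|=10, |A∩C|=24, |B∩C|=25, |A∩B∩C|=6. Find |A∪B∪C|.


|A∪B∪C| = 39+67+61-10-24-25+6 = 114

|A∪B∪C| = 114


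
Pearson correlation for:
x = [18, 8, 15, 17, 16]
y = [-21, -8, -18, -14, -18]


n=5, Σx=74, Σy=-79, Σxy=-1238, Σx²=1158, Σy²=1349
r = (5×(-1238) - 74×(-79))/√((5×1158 - 74²)(5×1349 - (-79)²))
= -344/√(314×504) = -344/√158256 ≈ -344/397.8140 ≈ -0.8647

r ≈ -0.8647


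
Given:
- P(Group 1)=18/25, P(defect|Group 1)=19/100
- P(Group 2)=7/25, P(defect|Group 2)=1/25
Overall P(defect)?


P(B) = Σ P(B|Aᵢ)×P(Aᵢ)
  19/100×18/25 = 171/1250
  1/25×7/25 = 7/625
Sum = 37/250

P(defect) = 37/250 ≈ 14.80%


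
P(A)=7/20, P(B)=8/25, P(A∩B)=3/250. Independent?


P(A)×P(B) = 14/125
P(A∩B) = 3/250
Not equal → NOT independent

No, not independent


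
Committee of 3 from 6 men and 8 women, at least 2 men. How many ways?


Count by #men:
  2M,1W: C(6,2)×C(8,1)=120
  3M,0W: C(6,3)×C(8,0)=20
Total = 140

140


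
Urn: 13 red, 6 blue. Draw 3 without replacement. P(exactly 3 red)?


Hypergeometric: C(13,3)×C(6,0)/C(19,3)
= 286×1/969 = 286/969

P(X=3) = 286/969 ≈ 29.51%


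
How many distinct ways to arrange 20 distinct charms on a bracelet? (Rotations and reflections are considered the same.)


Free circular arrangements: rotations and reflections both identified.
(n-1)!/2 = 19!/2 = 121645100408832000/2 = 60822550204416000

60822550204416000


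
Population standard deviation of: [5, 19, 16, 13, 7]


Mean = 60/5 = 12
  (5-12)²=49
  (19-12)²=49
  (16-12)²=16
  (13-12)²=1
  (7-12)²=25
Σ(x-μ)² = 140
σ² = 140/5 = 28

σ = √(28) ≈ 5.2915


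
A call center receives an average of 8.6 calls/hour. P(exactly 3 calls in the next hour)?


Poisson(λ=8.6): P(X=3) = e^(-λ)×λ^k/k!
= e^(-8.6) × 8.6^3 / 3!
≈ 0.0001841057937 × 636.056 / 6 ≈ 0.019517

P(X=3) ≈ 0.019517 ≈ 1.95%


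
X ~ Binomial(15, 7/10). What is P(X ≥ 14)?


P(X ≥ 14) = Σ P(X=i) for i=14..15
P(X=14) = 6104007655641/200000000000000
P(X=15) = 4747561509943/1000000000000000
Sum = 8816899947037/250000000000000

P(X ≥ 14) = 8816899947037/250000000000000 ≈ 3.53%


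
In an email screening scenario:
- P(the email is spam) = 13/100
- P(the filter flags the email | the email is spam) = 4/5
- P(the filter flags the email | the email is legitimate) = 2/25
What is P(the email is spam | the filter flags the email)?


Using Bayes' theorem:
P(A|B) = P(B|A)·P(A) / P(B)

P(the filter flags the email) = 4/5 × 13/100 + 2/25 × 87/100
= 13/125 + 87/1250 = 217/1250

P(the email is spam|the filter flags the email) = (13/125) / (217/1250) = 130/217

P(the email is spam|the filter flags the email) = 130/217 ≈ 59.91%


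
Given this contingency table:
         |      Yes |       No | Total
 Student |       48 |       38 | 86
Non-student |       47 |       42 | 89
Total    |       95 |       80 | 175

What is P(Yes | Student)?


P(Yes | Student) = 48/(48+38) = 48/86 = 24/43

P(Yes|Student) = 24/43 ≈ 55.81%


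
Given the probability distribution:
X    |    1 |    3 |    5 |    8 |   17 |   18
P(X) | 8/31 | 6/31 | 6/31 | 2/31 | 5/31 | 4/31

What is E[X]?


E[X] = Σ x·P(X=x)
= (1)×(8/31) + (3)×(6/31) + (5)×(6/31) + (8)×(2/31) + (17)×(5/31) + (18)×(4/31)
= 229/31

E[X] = 229/31


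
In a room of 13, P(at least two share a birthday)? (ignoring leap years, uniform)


P(all different) = Π(365-i)/365 for i=0..12
= 0.805590
P(match) = 1 - 0.805590 = 0.194410

P ≈ 0.1944 ≈ 19.44%


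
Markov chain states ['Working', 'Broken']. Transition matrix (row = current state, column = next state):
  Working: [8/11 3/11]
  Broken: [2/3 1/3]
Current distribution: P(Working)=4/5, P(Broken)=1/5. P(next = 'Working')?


P(next=Working) = Σᵢ P(now=i)×P(i→Working)
= 4/5×8/11 + 1/5×2/3
= 32/55 + 2/15 = 118/165

P = 118/165 ≈ 0.7152


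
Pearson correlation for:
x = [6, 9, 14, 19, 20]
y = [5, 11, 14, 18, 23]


n=5, Σx=68, Σy=71, Σxy=1127, Σx²=1074, Σy²=1195
r = (5×1127 - 68×71)/√((5×1074 - 68²)(5×1195 - 71²))
= 807/√(746×934) = 807/√696764 ≈ 807/834.7239 ≈ 0.9668

r ≈ 0.9668


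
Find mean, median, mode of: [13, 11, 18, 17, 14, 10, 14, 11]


Sorted: [10, 11, 11, 13, 14, 14, 17, 18]
Mean = 108/8 = 27/2
Median = 27/2
Freq: {13: 1, 11: 2, 18: 1, 17: 1, 14: 2, 10: 1}
Mode: [11, 14]

Mean=27/2, Median=27/2, Mode=[11, 14]


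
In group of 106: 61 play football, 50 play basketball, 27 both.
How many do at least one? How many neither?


|A∪B| = 61+50-27 = 84
Neither = 106-84 = 22

At least one: 84; Neither: 22


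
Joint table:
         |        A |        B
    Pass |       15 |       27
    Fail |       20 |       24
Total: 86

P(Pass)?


P(Pass) = (15+27)/86 = 42/86 = 21/43

P(Pass) = 21/43 ≈ 48.84%


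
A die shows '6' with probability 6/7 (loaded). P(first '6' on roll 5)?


Geometric: P(X=5) = (1-p)^(k-1)×p = (1/7)^4×6/7 = 6/16807

P(X=5) = 6/16807 ≈ 0.04%


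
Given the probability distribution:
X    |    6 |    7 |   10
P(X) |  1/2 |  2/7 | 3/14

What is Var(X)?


E[X] = 50/7
E[X²] = 374/7
Var(X) = E[X²] - (E[X])² = 374/7 - 2500/49 = 118/49

Var(X) = 118/49 ≈ 2.4082


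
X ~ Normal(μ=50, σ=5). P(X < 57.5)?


z = (57.5-50)/5 = 1.5
P(Z < 1.5) = 0.9332

P(X < 57.5) ≈ 0.9332


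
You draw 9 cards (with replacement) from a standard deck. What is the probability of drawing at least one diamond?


P(not a diamond) = 39/52 = 3/4
P(none in 9 draws) = (3/4)^9 = 19683/262144
P(≥1 diamond) = 1 - 19683/262144 = 242461/262144

P = 242461/262144 ≈ 92.49%


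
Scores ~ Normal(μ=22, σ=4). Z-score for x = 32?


z = (x - μ)/σ = (32 - 22)/4 = 2.5

z = 2.5


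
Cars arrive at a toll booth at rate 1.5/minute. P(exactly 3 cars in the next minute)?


Poisson(λ=1.5): P(X=3) = e^(-λ)×λ^k/k!
= e^(-1.5) × 1.5^3 / 3!
≈ 0.2231301601 × 3.375 / 6 ≈ 0.125511

P(X=3) ≈ 0.125511 ≈ 12.55%


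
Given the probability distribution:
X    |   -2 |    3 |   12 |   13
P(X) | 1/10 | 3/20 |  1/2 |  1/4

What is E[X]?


E[X] = Σ x·P(X=x)
= (-2)×(1/10) + (3)×(3/20) + (12)×(1/2) + (13)×(1/4)
= 19/2

E[X] = 19/2


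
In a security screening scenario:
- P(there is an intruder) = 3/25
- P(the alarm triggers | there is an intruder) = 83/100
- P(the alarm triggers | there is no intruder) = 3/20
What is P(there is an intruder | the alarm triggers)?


Using Bayes' theorem:
P(A|B) = P(B|A)·P(A) / P(B)

P(the alarm triggers) = 83/100 × 3/25 + 3/20 × 22/25
= 249/2500 + 33/250 = 579/2500

P(there is an intruder|the alarm triggers) = (249/2500) / (579/2500) = 83/193

P(there is an intruder|the alarm triggers) = 83/193 ≈ 43.01%


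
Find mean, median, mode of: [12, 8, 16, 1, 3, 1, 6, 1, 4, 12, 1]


Sorted: [1, 1, 1, 1, 3, 4, 6, 8, 12, 12, 16]
Mean = 65/11
Median = 4
Freq: {12: 2, 8: 1, 16: 1, 1: 4, 3: 1, 6: 1, 4: 1}
Mode: [1]

Mean=65/11, Median=4, Mode=1


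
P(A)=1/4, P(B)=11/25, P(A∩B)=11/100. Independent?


P(A)×P(B) = 11/100
P(A∩B) = 11/100
Equal ✓ → Independent

Yes, independent


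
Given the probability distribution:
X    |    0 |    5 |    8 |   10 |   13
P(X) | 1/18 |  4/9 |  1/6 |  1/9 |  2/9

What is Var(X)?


E[X] = 68/9
E[X²] = 634/9
Var(X) = E[X²] - (E[X])² = 634/9 - 4624/81 = 1082/81

Var(X) = 1082/81 ≈ 13.3580


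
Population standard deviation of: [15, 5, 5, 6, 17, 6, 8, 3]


Mean = 65/8
  (15-65/8)²=3025/64
  (5-65/8)²=625/64
  (5-65/8)²=625/64
  (6-65/8)²=289/64
  (17-65/8)²=5041/64
  (6-65/8)²=289/64
  (8-65/8)²=1/64
  (3-65/8)²=1681/64
Σ(x-μ)² = 1447/8
σ² = (1447/8)/8 = 1447/64

σ = √(1447/64) ≈ 4.7549


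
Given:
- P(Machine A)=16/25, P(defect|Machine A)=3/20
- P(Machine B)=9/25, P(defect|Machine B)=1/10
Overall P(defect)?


P(B) = Σ P(B|Aᵢ)×P(Aᵢ)
  3/20×16/25 = 12/125
  1/10×9/25 = 9/250
Sum = 33/250

P(defect) = 33/250 ≈ 13.20%


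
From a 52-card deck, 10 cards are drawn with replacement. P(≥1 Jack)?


P(not a Jack) = 48/52 = 12/13
P(none in 10 draws) = (12/13)^10 = 61917364224/137858491849
P(≥1 Jack) = 1 - 61917364224/137858491849 = 75941127625/137858491849

P = 75941127625/137858491849 ≈ 55.09%


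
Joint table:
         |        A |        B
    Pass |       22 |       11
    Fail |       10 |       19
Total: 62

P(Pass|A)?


P(Pass|A) = 22/(22+10) = 22/32 = 11/16

P = 11/16 ≈ 68.75%


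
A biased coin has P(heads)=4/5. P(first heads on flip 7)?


Geometric: P(X=7) = (1-p)^(k-1)×p = (1/5)^6×4/5 = 4/78125

P(X=7) = 4/78125 ≈ 0.01%


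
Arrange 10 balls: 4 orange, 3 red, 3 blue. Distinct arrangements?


10!/(4!×3!×3!) = 4200

4200


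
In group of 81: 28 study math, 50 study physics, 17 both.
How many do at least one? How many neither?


|A∪B| = 28+50-17 = 61
Neither = 81-61 = 20

At least one: 61; Neither: 20


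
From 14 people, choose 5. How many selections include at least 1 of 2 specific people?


Complement: C(14,5) - C(12,5) = 2002 - 792 = 1210

1210


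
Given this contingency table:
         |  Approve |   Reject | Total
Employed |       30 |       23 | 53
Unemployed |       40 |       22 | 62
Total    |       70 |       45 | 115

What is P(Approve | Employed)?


P(Approve | Employed) = 30/(30+23) = 30/53

P(Approve|Employed) = 30/53 ≈ 56.60%


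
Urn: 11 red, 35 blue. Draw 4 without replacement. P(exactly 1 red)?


Hypergeometric: C(11,1)×C(35,3)/C(46,4)
= 11×6545/163185 = 1309/2967

P(X=1) = 1309/2967 ≈ 44.12%


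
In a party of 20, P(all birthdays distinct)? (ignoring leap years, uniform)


P(all different) = Π(365-i)/365 for i=0..19
= (365/365)×(364/365)×...×(346/365)
= 0.588562

P ≈ 0.5886 ≈ 58.86%


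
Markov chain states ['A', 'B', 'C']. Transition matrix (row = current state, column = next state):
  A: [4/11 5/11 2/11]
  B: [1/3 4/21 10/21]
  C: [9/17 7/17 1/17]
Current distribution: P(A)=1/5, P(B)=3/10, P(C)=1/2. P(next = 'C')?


P(next=C) = Σᵢ P(now=i)×P(i→C)
= 1/5×2/11 + 3/10×10/21 + 1/2×1/17
= 2/55 + 1/7 + 1/34 = 2731/13090

P = 2731/13090 ≈ 0.2086


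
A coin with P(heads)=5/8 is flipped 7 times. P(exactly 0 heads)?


Binomial: P(X=0) = C(7,0)×p^0×(1-p)^7
= 1 × 1 × 2187/2097152 = 2187/2097152

P(X=0) = 2187/2097152 ≈ 0.10%


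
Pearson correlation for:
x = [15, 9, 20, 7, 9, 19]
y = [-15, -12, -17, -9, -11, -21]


n=6, Σx=79, Σy=-85, Σxy=-1234, Σx²=1197, Σy²=1301
r = (6×(-1234) - 79×(-85))/√((6×1197 - 79²)(6×1301 - (-85)²))
= -689/√(941×581) = -689/√546721 ≈ -689/739.4058 ≈ -0.9318

r ≈ -0.9318


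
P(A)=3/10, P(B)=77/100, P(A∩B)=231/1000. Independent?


P(A)×P(B) = 231/1000
P(A∩B) = 231/1000
Equal ✓ → Independent

Yes, independent


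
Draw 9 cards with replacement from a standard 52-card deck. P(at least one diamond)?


P(not a diamond) = 39/52 = 3/4
P(none in 9 draws) = (3/4)^9 = 19683/262144
P(≥1 diamond) = 1 - 19683/262144 = 242461/262144

P = 242461/262144 ≈ 92.49%


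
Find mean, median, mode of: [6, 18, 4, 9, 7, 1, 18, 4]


Sorted: [1, 4, 4, 6, 7, 9, 18, 18]
Mean = 67/8
Median = 13/2
Freq: {6: 1, 18: 2, 4: 2, 9: 1, 7: 1, 1: 1}
Mode: [4, 18]

Mean=67/8, Median=13/2, Mode=[4, 18]


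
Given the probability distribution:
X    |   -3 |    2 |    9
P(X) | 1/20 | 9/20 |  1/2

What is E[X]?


E[X] = Σ x·P(X=x)
= (-3)×(1/20) + (2)×(9/20) + (9)×(1/2)
= 21/4

E[X] = 21/4


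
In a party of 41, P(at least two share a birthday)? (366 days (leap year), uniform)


P(all different) = Π(366-i)/366 for i=0..40
= 0.097493
P(match) = 1 - 0.097493 = 0.902507

P ≈ 0.9025 ≈ 90.25%


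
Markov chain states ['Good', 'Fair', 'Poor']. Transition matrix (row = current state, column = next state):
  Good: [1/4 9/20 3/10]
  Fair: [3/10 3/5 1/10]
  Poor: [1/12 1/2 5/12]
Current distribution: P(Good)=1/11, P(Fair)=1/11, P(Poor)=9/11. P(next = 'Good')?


P(next=Good) = Σᵢ P(now=i)×P(i→Good)
= 1/11×1/4 + 1/11×3/10 + 9/11×1/12
= 1/44 + 3/110 + 3/44 = 13/110

P = 13/110 ≈ 0.1182


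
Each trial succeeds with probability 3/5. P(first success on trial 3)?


Geometric: P(X=3) = (1-p)^(k-1)×p = (2/5)^2×3/5 = 12/125

P(X=3) = 12/125 ≈ 9.60%


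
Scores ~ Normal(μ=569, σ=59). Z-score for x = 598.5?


z = (x - μ)/σ = (598.5 - 569)/59 = 0.5

z = 0.5


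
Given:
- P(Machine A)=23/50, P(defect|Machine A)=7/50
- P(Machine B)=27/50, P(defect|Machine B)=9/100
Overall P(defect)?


P(B) = Σ P(B|Aᵢ)×P(Aᵢ)
  7/50×23/50 = 161/2500
  9/100×27/50 = 243/5000
Sum = 113/1000

P(defect) = 113/1000 ≈ 11.30%


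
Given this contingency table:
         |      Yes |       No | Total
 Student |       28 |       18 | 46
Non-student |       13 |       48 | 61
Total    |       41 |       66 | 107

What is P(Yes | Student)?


P(Yes | Student) = 28/(28+18) = 28/46 = 14/23

P(Yes|Student) = 14/23 ≈ 60.87%


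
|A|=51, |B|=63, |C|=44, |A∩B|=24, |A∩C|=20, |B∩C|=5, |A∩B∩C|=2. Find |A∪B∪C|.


|A∪B∪C| = 51+63+44-24-20-5+2 = 111

|A∪B∪C| = 111


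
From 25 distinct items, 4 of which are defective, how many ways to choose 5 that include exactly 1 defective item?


Choose 1 of the 4 defective items and 4 of the other 21 items:
C(4,1)×C(21,4) = 4×5985 = 23940

23940


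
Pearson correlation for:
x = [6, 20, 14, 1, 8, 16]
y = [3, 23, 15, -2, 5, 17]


n=6, Σx=65, Σy=61, Σxy=998, Σx²=953, Σy²=1081
r = (6×998 - 65×61)/√((6×953 - 65²)(6×1081 - 61²))
= 2023/√(1493×2765) = 2023/√4128145 ≈ 2023/2031.7837 ≈ 0.9957

r ≈ 0.9957


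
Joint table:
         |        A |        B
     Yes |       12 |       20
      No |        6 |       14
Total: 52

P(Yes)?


P(Yes) = (12+20)/52 = 32/52 = 8/13

P(Yes) = 8/13 ≈ 61.54%


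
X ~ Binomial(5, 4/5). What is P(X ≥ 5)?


P(X ≥ 5) = Σ P(X=i) for i=5..5
P(X=5) = 1024/3125
Sum = 1024/3125

P(X ≥ 5) = 1024/3125 ≈ 32.77%


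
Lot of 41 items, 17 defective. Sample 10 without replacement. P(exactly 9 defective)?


Hypergeometric: C(17,9)×C(24,1)/C(41,10)
= 24310×24/1121099408 = 15/28823

P(X=9) = 15/28823 ≈ 0.05%


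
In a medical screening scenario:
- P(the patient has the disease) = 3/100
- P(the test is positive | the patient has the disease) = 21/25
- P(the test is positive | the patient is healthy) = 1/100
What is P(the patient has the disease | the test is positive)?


Using Bayes' theorem:
P(A|B) = P(B|A)·P(A) / P(B)

P(the test is positive) = 21/25 × 3/100 + 1/100 × 97/100
= 63/2500 + 97/10000 = 349/10000

P(the patient has the disease|the test is positive) = (63/2500) / (349/10000) = 252/349

P(the patient has the disease|the test is positive) = 252/349 ≈ 72.21%


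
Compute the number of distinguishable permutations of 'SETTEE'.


Letters: 6, freq: {'S': 1, 'E': 3, 'T': 2}
6!/(1!×3!×2!) = 720/12 = 60

60


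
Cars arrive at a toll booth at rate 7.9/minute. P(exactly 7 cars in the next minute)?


Poisson(λ=7.9): P(X=7) = e^(-λ)×λ^k/k!
= e^(-7.9) × 7.9^7 / 7!
≈ 0.0003707435405 × 1920390.89862 / 5040 ≈ 0.141264

P(X=7) ≈ 0.141264 ≈ 14.13%


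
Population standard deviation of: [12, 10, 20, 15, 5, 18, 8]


Mean = 88/7
  (12-88/7)²=16/49
  (10-88/7)²=324/49
  (20-88/7)²=2704/49
  (15-88/7)²=289/49
  (5-88/7)²=2809/49
  (18-88/7)²=1444/49
  (8-88/7)²=1024/49
Σ(x-μ)² = 1230/7
σ² = (1230/7)/7 = 1230/49

σ = √(1230/49) ≈ 5.0102


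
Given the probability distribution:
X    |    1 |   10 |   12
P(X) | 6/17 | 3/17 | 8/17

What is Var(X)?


E[X] = 132/17
E[X²] = 1458/17
Var(X) = E[X²] - (E[X])² = 1458/17 - 17424/289 = 7362/289

Var(X) = 7362/289 ≈ 25.4740


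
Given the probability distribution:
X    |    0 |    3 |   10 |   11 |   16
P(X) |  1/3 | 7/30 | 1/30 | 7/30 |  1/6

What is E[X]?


E[X] = Σ x·P(X=x)
= (0)×(1/3) + (3)×(7/30) + (10)×(1/30) + (11)×(7/30) + (16)×(1/6)
= 94/15

E[X] = 94/15


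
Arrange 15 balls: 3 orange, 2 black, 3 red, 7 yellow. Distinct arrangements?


15!/(3!×2!×3!×7!) = 3603600

3603600


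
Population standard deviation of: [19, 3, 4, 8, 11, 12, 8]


Mean = 65/7
  (19-65/7)²=4624/49
  (3-65/7)²=1936/49
  (4-65/7)²=1369/49
  (8-65/7)²=81/49
  (11-65/7)²=144/49
  (12-65/7)²=361/49
  (8-65/7)²=81/49
Σ(x-μ)² = 1228/7
σ² = (1228/7)/7 = 1228/49

σ = √(1228/49) ≈ 5.0061


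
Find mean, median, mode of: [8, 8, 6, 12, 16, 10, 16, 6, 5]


Sorted: [5, 6, 6, 8, 8, 10, 12, 16, 16]
Mean = 87/9 = 29/3
Median = 8
Freq: {8: 2, 6: 2, 12: 1, 16: 2, 10: 1, 5: 1}
Mode: [6, 8, 16]

Mean=29/3, Median=8, Mode=[6, 8, 16]


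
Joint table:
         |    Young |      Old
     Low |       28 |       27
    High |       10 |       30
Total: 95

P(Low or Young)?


P(Low∨Young) = P(Low) + P(Young) - P(Low∧Young)
= (55 + 38 - 28)/95 = 65/95 = 13/19

P = 13/19 ≈ 68.42%


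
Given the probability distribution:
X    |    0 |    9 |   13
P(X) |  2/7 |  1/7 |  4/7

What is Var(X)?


E[X] = 61/7
E[X²] = 757/7
Var(X) = E[X²] - (E[X])² = 757/7 - 3721/49 = 1578/49

Var(X) = 1578/49 ≈ 32.2041


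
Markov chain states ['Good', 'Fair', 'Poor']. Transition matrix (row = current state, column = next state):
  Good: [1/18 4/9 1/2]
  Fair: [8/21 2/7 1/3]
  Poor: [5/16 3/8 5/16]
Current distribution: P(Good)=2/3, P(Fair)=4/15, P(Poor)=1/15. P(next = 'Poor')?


P(next=Poor) = Σᵢ P(now=i)×P(i→Poor)
= 2/3×1/2 + 4/15×1/3 + 1/15×5/16
= 1/3 + 4/45 + 1/48 = 319/720

P = 319/720 ≈ 0.4431
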